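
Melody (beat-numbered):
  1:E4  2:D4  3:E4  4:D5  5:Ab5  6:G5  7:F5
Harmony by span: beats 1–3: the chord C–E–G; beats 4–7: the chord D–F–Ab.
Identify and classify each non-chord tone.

D4 (beat 2) — neighbor tone; G5 (beat 6) — passing tone.

The harmony at that moment is C major triad (C, E, G); D4 is not a chord tone.
It is approached by step down from E4 and left by step up to E4.
Step away and step back to the same note — a neighbor tone (lower neighbor).
The harmony at that moment is D diminished triad (D, F, Ab); G5 is not a chord tone.
It is approached by step down from Ab5 and left by step down to F5.
Step in, step out in the same direction — a passing tone.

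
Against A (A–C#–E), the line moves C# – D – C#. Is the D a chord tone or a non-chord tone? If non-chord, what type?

The harmony at that moment is A major triad (A, C#, E); D is not a chord tone.
It is approached by step up from C# and left by step down to C#.
Step away and step back to the same note — a neighbor tone (upper neighbor).

Non-chord tone — a neighbor tone.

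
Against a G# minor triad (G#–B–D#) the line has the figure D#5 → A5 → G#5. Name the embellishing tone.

The harmony at that moment is G# minor triad (G#, B, D#); A5 is not a chord tone.
It is approached by leap up from D#5 and left by step down to G#5.
Leap in, step out — an appoggiatura.

A5 is an appoggiatura.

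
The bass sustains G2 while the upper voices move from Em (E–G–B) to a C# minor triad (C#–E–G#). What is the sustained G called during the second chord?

Pedal tone (pedal point).

The harmony at that moment is C# minor triad (C#, E, G#); G2 is not a chord tone.
It is held over (the same pitch as the preceding G2) and then sustained as the same pitch into the next harmony.
Sustained through a change of harmony — a pedal tone.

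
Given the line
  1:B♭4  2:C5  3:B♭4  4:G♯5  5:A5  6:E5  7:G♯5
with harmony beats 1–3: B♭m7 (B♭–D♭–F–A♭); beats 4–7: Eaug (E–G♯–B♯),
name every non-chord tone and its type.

C5 (beat 2) — neighbor tone; A5 (beat 5) — escape tone.

The harmony at that moment is B♭ minor seventh chord (B♭, D♭, F, A♭); C5 is not a chord tone.
It is approached by step up from B♭4 and left by step down to B♭4.
Step away and step back to the same note — a neighbor tone (upper neighbor).
The harmony at that moment is E augmented triad (E, G♯, B♯); A5 is not a chord tone.
It is approached by step up from G♯5 and left by leap down to E5.
Step in, leap out — an escape tone.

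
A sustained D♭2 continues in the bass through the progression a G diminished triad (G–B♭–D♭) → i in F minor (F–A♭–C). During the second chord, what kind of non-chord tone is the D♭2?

Pedal tone (pedal point).

The harmony at that moment is F minor triad (F, A♭, C); D♭2 is not a chord tone.
It is held over (the same pitch as the preceding D♭2) and then sustained as the same pitch into the next harmony.
Sustained through a change of harmony — a pedal tone.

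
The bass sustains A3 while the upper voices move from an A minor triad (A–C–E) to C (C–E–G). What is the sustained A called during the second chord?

The harmony at that moment is C major triad (C, E, G); A3 is not a chord tone.
It is held over (the same pitch as the preceding A3) and then sustained as the same pitch into the next harmony.
Sustained through a change of harmony — a pedal tone.

Pedal tone (pedal point).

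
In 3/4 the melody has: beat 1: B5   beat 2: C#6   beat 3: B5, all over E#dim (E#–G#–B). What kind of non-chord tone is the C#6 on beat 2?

Upper neighbor tone.

The harmony at that moment is E# diminished triad (E#, G#, B); C#6 is not a chord tone.
It is approached by step up from B5 and left by step down to B5.
Step away and step back to the same note — a neighbor tone (upper neighbor).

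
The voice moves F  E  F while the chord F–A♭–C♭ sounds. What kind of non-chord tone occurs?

E is a neighbor tone.

The harmony at that moment is F diminished triad (F, A♭, C♭); E is not a chord tone.
It is approached by step down from F and left by step up to F.
Step away and step back to the same note — a neighbor tone (lower neighbor).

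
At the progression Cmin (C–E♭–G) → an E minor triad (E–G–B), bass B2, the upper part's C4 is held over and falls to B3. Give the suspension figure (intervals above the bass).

At the second chord the bass is B2. The suspended C4 lies a ninth above the bass; after resolving down by step to B3, the interval above the bass becomes an octave.
Suspension figures are named by those two intervals: 9–8.

9–8 suspension.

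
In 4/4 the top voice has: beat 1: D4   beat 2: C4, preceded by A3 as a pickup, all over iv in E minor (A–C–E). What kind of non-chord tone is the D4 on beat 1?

The harmony at that moment is A minor triad (A, C, E); D4 is not a chord tone.
It is approached by leap up from A3 and left by step down to C4.
Leap in, step out, metrically accented — an appoggiatura.

Appoggiatura.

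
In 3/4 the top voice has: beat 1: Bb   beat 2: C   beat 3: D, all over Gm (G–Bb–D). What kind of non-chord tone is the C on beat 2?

Passing tone.

The harmony at that moment is G minor triad (G, Bb, D); C is not a chord tone.
It is approached by step up from Bb and left by step up to D.
Step in, step out in the same direction — a passing tone.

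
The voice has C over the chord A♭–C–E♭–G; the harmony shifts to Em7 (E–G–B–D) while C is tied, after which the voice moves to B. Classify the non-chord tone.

The harmony at that moment is E minor seventh chord (E, G, B, D); C is not a chord tone.
It is held over (the same pitch as the preceding C) and left by step down to B.
Held over from the previous chord and resolving down by step — a suspension.

C is a suspension.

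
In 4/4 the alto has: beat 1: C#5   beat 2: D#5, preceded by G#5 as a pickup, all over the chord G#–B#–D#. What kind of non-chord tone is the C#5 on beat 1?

The harmony at that moment is G# major triad (G#, B#, D#); C#5 is not a chord tone.
It is approached by leap down from G#5 and left by step up to D#5.
Leap in, step out, metrically accented — an appoggiatura.

Appoggiatura.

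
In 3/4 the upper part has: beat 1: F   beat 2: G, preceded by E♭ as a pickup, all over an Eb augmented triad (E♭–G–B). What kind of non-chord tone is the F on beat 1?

Passing tone.

The harmony at that moment is E♭ augmented triad (E♭, G, B); F is not a chord tone.
It is approached by step up from E♭ and left by step up to G.
Step in, step out in the same direction — a passing tone.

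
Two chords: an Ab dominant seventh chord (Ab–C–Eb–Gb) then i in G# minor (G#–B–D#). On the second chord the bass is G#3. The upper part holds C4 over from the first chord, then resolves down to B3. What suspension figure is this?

4–3 suspension.

At the second chord the bass is G#3. The suspended C4 lies a fourth above the bass; after resolving down by step to B3, the interval above the bass becomes a third.
Suspension figures are named by those two intervals: 4–3.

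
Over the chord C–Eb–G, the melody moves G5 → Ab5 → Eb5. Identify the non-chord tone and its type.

The harmony at that moment is C minor triad (C, Eb, G); Ab5 is not a chord tone.
It is approached by step up from G5 and left by leap down to Eb5.
Step in, leap out — an escape tone.

Ab5 is an escape tone.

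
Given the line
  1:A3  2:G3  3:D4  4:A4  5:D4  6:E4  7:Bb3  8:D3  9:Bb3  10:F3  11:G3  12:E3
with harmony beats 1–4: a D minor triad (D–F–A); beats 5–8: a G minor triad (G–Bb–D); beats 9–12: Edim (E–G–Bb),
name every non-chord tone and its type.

The harmony at that moment is D minor triad (D, F, A); G3 is not a chord tone.
It is approached by step down from A3 and left by leap up to D4.
Step in, leap out — an escape tone.
The harmony at that moment is G minor triad (G, Bb, D); E4 is not a chord tone.
It is approached by step up from D4 and left by leap down to Bb3.
Step in, leap out — an escape tone.
The harmony at that moment is E diminished triad (E, G, Bb); F3 is not a chord tone.
It is approached by leap down from Bb3 and left by step up to G3.
Leap in, step out — an appoggiatura.

G3 (beat 2) — escape tone; E4 (beat 6) — escape tone; F3 (beat 10) — appoggiatura.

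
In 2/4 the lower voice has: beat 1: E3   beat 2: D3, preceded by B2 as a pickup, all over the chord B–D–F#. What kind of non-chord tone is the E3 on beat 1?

The harmony at that moment is B minor triad (B, D, F#); E3 is not a chord tone.
It is approached by leap up from B2 and left by step down to D3.
Leap in, step out, metrically accented — an appoggiatura.

Appoggiatura.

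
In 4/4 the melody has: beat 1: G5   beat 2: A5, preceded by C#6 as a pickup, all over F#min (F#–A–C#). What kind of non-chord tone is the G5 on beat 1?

Appoggiatura.

The harmony at that moment is F# minor triad (F#, A, C#); G5 is not a chord tone.
It is approached by leap down from C#6 and left by step up to A5.
Leap in, step out, metrically accented — an appoggiatura.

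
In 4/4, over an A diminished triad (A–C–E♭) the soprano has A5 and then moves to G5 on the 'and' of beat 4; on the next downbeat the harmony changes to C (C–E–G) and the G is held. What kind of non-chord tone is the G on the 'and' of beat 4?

The harmony at that moment is A diminished triad (A, C, E♭); G5 is not a chord tone.
It is approached by step down from A5 and then sustained as the same pitch into the next harmony.
Arriving early and becoming a chord tone when the harmony changes — an anticipation.

Anticipation.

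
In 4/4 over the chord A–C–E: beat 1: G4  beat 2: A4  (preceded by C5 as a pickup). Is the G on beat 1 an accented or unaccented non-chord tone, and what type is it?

The harmony at that moment is A minor triad (A, C, E); G4 is not a chord tone.
It is approached by leap down from C5 and left by step up to A4.
Leap in, step out — an appoggiatura.
It falls on the downbeat, so it is accented.

Accented appoggiatura.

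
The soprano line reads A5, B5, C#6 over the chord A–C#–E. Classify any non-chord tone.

B5 is a passing tone.

The harmony at that moment is A major triad (A, C#, E); B5 is not a chord tone.
It is approached by step up from A5 and left by step up to C#6.
Step in, step out in the same direction — a passing tone.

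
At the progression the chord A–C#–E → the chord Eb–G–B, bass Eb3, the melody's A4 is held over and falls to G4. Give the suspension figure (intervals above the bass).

At the second chord the bass is Eb3. The suspended A4 lies a fourth above the bass; after resolving down by step to G4, the interval above the bass becomes a third.
Suspension figures are named by those two intervals: 4–3.

4–3 suspension.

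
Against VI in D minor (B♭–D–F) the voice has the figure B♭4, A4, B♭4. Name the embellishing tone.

A4 is a neighbor tone.

The harmony at that moment is B♭ major triad (B♭, D, F); A4 is not a chord tone.
It is approached by step down from B♭4 and left by step up to B♭4.
Step away and step back to the same note — a neighbor tone (lower neighbor).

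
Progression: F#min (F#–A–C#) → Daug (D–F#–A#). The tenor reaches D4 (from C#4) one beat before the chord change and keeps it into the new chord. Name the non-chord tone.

D4 is an anticipation.

The harmony at that moment is F# minor triad (F#, A, C#); D4 is not a chord tone.
It is approached by step up from C#4 and then sustained as the same pitch into the next harmony.
Arriving early and becoming a chord tone when the harmony changes — an anticipation.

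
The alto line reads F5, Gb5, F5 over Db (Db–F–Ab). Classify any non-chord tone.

Gb5 is a neighbor tone.

The harmony at that moment is Db major triad (Db, F, Ab); Gb5 is not a chord tone.
It is approached by step up from F5 and left by step down to F5.
Step away and step back to the same note — a neighbor tone (upper neighbor).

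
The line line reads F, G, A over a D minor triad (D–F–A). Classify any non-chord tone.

G is a passing tone.

The harmony at that moment is D minor triad (D, F, A); G is not a chord tone.
It is approached by step up from F and left by step up to A.
Step in, step out in the same direction — a passing tone.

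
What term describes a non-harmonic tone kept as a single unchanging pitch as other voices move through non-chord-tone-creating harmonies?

Approach: none. Departure: none — a single pitch is sustained while the chords change around it, passing through harmonies that do not contain it.
No melodic motion at all; the dissonance is created entirely by the moving harmonies against the stationary note — a pedal tone (pedal point).

Pedal tone.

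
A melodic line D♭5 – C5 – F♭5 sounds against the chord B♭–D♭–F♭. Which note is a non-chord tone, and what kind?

The harmony at that moment is B♭ diminished triad (B♭, D♭, F♭); C5 is not a chord tone.
It is approached by step down from D♭5 and left by leap up to F♭5.
Step in, leap out — an escape tone.

C5 is an escape tone.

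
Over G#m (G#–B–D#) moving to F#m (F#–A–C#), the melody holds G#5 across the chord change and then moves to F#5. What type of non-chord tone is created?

G#5 is a suspension.

The harmony at that moment is F# minor triad (F#, A, C#); G#5 is not a chord tone.
It is held over (the same pitch as the preceding G#5) and left by step down to F#5.
Held over from the previous chord and resolving down by step — a suspension.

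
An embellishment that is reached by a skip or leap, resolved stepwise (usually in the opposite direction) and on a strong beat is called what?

Approach: by leap. Departure: by step. Metric position: strong.
Leap in, step out, in a metrically strong position — an appoggiatura. (It is the mirror image of the escape tone, which steps in and leaps out from a weak position.)

Appoggiatura.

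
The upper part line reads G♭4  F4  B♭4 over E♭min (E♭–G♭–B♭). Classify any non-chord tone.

The harmony at that moment is E♭ minor triad (E♭, G♭, B♭); F4 is not a chord tone.
It is approached by step down from G♭4 and left by leap up to B♭4.
Step in, leap out — an escape tone.

F4 is an escape tone.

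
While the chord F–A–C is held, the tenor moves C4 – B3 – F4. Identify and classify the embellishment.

The harmony at that moment is F major triad (F, A, C); B3 is not a chord tone.
It is approached by step down from C4 and left by leap up to F4.
Step in, leap out — an escape tone.

B3 is an escape tone.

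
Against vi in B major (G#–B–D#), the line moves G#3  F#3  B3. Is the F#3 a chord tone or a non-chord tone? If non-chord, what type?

Non-chord tone — an escape tone.

The harmony at that moment is G# minor triad (G#, B, D#); F#3 is not a chord tone.
It is approached by step down from G#3 and left by leap up to B3.
Step in, leap out — an escape tone.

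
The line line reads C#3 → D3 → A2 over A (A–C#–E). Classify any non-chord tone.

D3 is an escape tone.

The harmony at that moment is A major triad (A, C#, E); D3 is not a chord tone.
It is approached by step up from C#3 and left by leap down to A2.
Step in, leap out — an escape tone.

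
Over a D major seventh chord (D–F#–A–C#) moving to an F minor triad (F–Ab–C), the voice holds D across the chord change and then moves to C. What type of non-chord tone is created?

D is a suspension.

The harmony at that moment is F minor triad (F, Ab, C); D is not a chord tone.
It is held over (the same pitch as the preceding D) and left by step down to C.
Held over from the previous chord and resolving down by step — a suspension.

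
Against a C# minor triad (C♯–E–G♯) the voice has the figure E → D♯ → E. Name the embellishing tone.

D♯ is a neighbor tone.

The harmony at that moment is C♯ minor triad (C♯, E, G♯); D♯ is not a chord tone.
It is approached by step down from E and left by step up to E.
Step away and step back to the same note — a neighbor tone (lower neighbor).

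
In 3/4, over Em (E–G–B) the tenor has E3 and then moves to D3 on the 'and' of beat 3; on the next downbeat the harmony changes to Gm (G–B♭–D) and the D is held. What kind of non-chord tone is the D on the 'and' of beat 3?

The harmony at that moment is E minor triad (E, G, B); D3 is not a chord tone.
It is approached by step down from E3 and then sustained as the same pitch into the next harmony.
Arriving early and becoming a chord tone when the harmony changes — an anticipation.

Anticipation.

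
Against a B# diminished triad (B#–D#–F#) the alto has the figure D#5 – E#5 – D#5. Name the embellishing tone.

E#5 is a neighbor tone.

The harmony at that moment is B# diminished triad (B#, D#, F#); E#5 is not a chord tone.
It is approached by step up from D#5 and left by step down to D#5.
Step away and step back to the same note — a neighbor tone (upper neighbor).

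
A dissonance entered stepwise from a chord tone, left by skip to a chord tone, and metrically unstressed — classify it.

Approach: by step. Departure: by leap. Metric position: weak.
Step in, leap out, from a weak position — an escape tone (échappée). (It is the mirror image of the appoggiatura, which leaps in and steps out on a strong beat.)

Escape tone.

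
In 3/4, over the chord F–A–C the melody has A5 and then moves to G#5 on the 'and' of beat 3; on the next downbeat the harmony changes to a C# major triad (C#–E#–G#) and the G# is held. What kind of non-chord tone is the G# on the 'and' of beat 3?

The harmony at that moment is F major triad (F, A, C); G#5 is not a chord tone.
It is approached by step down from A5 and then sustained as the same pitch into the next harmony.
Arriving early and becoming a chord tone when the harmony changes — an anticipation.

Anticipation.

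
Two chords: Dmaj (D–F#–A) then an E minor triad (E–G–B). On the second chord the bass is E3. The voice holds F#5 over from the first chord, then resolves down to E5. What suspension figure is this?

9–8 suspension.

At the second chord the bass is E3. The suspended F#5 lies a ninth above the bass; after resolving down by step to E5, the interval above the bass becomes an octave.
Suspension figures are named by those two intervals: 9–8.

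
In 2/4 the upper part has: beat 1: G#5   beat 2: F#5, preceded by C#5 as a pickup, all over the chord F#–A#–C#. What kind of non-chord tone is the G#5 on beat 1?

Appoggiatura.

The harmony at that moment is F# major triad (F#, A#, C#); G#5 is not a chord tone.
It is approached by leap up from C#5 and left by step down to F#5.
Leap in, step out, metrically accented — an appoggiatura.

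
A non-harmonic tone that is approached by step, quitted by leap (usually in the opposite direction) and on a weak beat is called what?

Approach: by step. Departure: by leap. Metric position: weak.
Step in, leap out, from a weak position — an escape tone (échappée). (It is the mirror image of the appoggiatura, which leaps in and steps out on a strong beat.)

Escape tone.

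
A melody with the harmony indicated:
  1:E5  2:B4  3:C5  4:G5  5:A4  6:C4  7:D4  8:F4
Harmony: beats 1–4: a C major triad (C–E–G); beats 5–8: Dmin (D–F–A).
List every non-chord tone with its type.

B4 (beat 2) — appoggiatura; C4 (beat 6) — appoggiatura.

The harmony at that moment is C major triad (C, E, G); B4 is not a chord tone.
It is approached by leap down from E5 and left by step up to C5.
Leap in, step out — an appoggiatura.
The harmony at that moment is D minor triad (D, F, A); C4 is not a chord tone.
It is approached by leap down from A4 and left by step up to D4.
Leap in, step out — an appoggiatura.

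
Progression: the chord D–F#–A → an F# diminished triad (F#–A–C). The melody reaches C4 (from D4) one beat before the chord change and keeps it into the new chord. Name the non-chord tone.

C4 is an anticipation.

The harmony at that moment is D major triad (D, F#, A); C4 is not a chord tone.
It is approached by step down from D4 and then sustained as the same pitch into the next harmony.
Arriving early and becoming a chord tone when the harmony changes — an anticipation.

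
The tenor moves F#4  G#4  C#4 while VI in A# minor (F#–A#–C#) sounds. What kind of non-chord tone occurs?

G#4 is an escape tone.

The harmony at that moment is F# major triad (F#, A#, C#); G#4 is not a chord tone.
It is approached by step up from F#4 and left by leap down to C#4.
Step in, leap out — an escape tone.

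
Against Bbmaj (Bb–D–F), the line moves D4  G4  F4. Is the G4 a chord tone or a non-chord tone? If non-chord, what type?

Non-chord tone — an appoggiatura.

The harmony at that moment is Bb major triad (Bb, D, F); G4 is not a chord tone.
It is approached by leap up from D4 and left by step down to F4.
Leap in, step out — an appoggiatura.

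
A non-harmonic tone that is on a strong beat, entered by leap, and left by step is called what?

Appoggiatura.

Approach: by leap. Departure: by step. Metric position: strong.
Leap in, step out, in a metrically strong position — an appoggiatura. (It is the mirror image of the escape tone, which steps in and leaps out from a weak position.)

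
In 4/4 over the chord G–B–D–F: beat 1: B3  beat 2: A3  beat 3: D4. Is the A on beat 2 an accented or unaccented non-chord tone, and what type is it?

Unaccented escape tone.

The harmony at that moment is G dominant seventh chord (G, B, D, F); A3 is not a chord tone.
It is approached by step down from B3 and left by leap up to D4.
Step in, leap out — an escape tone.
It falls on a weak beat, so it is unaccented.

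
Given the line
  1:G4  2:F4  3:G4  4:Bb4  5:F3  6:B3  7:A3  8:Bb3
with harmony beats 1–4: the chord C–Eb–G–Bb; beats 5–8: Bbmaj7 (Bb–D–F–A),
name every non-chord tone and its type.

F4 (beat 2) — neighbor tone; B3 (beat 6) — appoggiatura.

The harmony at that moment is C minor seventh chord (C, Eb, G, Bb); F4 is not a chord tone.
It is approached by step down from G4 and left by step up to G4.
Step away and step back to the same note — a neighbor tone (lower neighbor).
The harmony at that moment is Bb major seventh chord (Bb, D, F, A); B3 is not a chord tone.
It is approached by leap up from F3 and left by step down to A3.
Leap in, step out — an appoggiatura.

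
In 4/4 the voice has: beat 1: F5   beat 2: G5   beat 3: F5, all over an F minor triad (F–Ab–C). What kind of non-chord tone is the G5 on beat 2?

Upper neighbor tone.

The harmony at that moment is F minor triad (F, Ab, C); G5 is not a chord tone.
It is approached by step up from F5 and left by step down to F5.
Step away and step back to the same note — a neighbor tone (upper neighbor).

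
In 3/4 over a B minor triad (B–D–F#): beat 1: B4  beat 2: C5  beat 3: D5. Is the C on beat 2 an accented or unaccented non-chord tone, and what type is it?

The harmony at that moment is B minor triad (B, D, F#); C5 is not a chord tone.
It is approached by step up from B4 and left by step up to D5.
Step in, step out in the same direction — a passing tone.
It falls on a weak beat, so it is unaccented.

Unaccented passing tone.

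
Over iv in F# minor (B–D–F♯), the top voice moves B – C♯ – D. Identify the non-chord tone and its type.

The harmony at that moment is B minor triad (B, D, F♯); C♯ is not a chord tone.
It is approached by step up from B and left by step up to D.
Step in, step out in the same direction — a passing tone.

C♯ is a passing tone.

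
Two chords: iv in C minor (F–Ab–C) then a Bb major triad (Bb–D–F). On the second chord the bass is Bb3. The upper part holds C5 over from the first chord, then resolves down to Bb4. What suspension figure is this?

9–8 suspension.

At the second chord the bass is Bb3. The suspended C5 lies a ninth above the bass; after resolving down by step to Bb4, the interval above the bass becomes an octave.
Suspension figures are named by those two intervals: 9–8.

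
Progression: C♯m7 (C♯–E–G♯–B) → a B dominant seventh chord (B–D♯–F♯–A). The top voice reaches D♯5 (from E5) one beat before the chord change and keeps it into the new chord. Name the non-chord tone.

The harmony at that moment is C♯ minor seventh chord (C♯, E, G♯, B); D♯5 is not a chord tone.
It is approached by step down from E5 and then sustained as the same pitch into the next harmony.
Arriving early and becoming a chord tone when the harmony changes — an anticipation.

D♯5 is an anticipation.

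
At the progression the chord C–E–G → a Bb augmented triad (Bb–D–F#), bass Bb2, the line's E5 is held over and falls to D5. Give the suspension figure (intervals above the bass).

4–3 suspension.

At the second chord the bass is Bb2. The suspended E5 lies a fourth above the bass; after resolving down by step to D5, the interval above the bass becomes a third.
Suspension figures are named by those two intervals: 4–3.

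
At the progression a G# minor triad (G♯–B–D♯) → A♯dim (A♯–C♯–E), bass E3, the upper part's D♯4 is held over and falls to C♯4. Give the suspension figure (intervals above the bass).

At the second chord the bass is E3. The suspended D♯4 lies a seventh above the bass; after resolving down by step to C♯4, the interval above the bass becomes a sixth.
Suspension figures are named by those two intervals: 7–6.

7–6 suspension.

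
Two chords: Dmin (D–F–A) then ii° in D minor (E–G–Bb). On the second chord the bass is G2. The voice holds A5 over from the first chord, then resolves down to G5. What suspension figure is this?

9–8 suspension.

At the second chord the bass is G2. The suspended A5 lies a ninth above the bass; after resolving down by step to G5, the interval above the bass becomes an octave.
Suspension figures are named by those two intervals: 9–8.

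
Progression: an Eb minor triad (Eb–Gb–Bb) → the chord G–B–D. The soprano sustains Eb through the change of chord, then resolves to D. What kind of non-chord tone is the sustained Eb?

Eb is a suspension.

The harmony at that moment is G major triad (G, B, D); Eb is not a chord tone.
It is held over (the same pitch as the preceding Eb) and left by step down to D.
Held over from the previous chord and resolving down by step — a suspension.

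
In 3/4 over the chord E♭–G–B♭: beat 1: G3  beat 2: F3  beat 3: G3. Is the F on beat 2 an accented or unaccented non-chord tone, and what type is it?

The harmony at that moment is E♭ major triad (E♭, G, B♭); F3 is not a chord tone.
It is approached by step down from G3 and left by step up to G3.
Step away and step back to the same note — a neighbor tone (lower neighbor).
It falls on a weak beat, so it is unaccented.

Unaccented neighbor tone.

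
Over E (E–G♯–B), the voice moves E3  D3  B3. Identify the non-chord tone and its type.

The harmony at that moment is E major triad (E, G♯, B); D3 is not a chord tone.
It is approached by step down from E3 and left by leap up to B3.
Step in, leap out — an escape tone.

D3 is an escape tone.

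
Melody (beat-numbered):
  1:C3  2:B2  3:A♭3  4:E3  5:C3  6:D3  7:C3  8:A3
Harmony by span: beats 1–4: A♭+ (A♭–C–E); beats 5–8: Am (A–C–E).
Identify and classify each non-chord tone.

B2 (beat 2) — escape tone; D3 (beat 6) — neighbor tone.

The harmony at that moment is A♭ augmented triad (A♭, C, E); B2 is not a chord tone.
It is approached by step down from C3 and left by leap up to A♭3.
Step in, leap out — an escape tone.
The harmony at that moment is A minor triad (A, C, E); D3 is not a chord tone.
It is approached by step up from C3 and left by step down to C3.
Step away and step back to the same note — a neighbor tone (upper neighbor).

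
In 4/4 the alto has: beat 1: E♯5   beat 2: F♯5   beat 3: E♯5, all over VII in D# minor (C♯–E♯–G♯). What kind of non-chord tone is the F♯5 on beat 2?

Upper neighbor tone.

The harmony at that moment is C♯ major triad (C♯, E♯, G♯); F♯5 is not a chord tone.
It is approached by step up from E♯5 and left by step down to E♯5.
Step away and step back to the same note — a neighbor tone (upper neighbor).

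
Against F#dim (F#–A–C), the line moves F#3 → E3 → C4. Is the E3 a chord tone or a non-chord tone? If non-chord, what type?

Non-chord tone — an escape tone.

The harmony at that moment is F# diminished triad (F#, A, C); E3 is not a chord tone.
It is approached by step down from F#3 and left by leap up to C4.
Step in, leap out — an escape tone.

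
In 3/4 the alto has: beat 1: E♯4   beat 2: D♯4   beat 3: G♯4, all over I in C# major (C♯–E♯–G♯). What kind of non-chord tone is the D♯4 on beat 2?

Escape tone.

The harmony at that moment is C♯ major triad (C♯, E♯, G♯); D♯4 is not a chord tone.
It is approached by step down from E♯4 and left by leap up to G♯4.
Step in, leap out, on a weak beat — an escape tone.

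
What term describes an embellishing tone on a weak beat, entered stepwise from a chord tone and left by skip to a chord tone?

Approach: by step. Departure: by leap. Metric position: weak.
Step in, leap out, from a weak position — an escape tone (échappée). (It is the mirror image of the appoggiatura, which leaps in and steps out on a strong beat.)

Escape tone.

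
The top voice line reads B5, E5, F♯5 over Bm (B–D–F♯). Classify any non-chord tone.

E5 is an appoggiatura.

The harmony at that moment is B minor triad (B, D, F♯); E5 is not a chord tone.
It is approached by leap down from B5 and left by step up to F♯5.
Leap in, step out — an appoggiatura.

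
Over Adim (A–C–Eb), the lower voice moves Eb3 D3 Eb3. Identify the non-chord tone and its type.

D3 is a neighbor tone.

The harmony at that moment is A diminished triad (A, C, Eb); D3 is not a chord tone.
It is approached by step down from Eb3 and left by step up to Eb3.
Step away and step back to the same note — a neighbor tone (lower neighbor).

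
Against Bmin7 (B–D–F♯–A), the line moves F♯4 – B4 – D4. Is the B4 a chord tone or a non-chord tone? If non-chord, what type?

B minor seventh chord contains B, D, F♯, A; B is the root, so it is a chord tone.

Chord tone (the root of B minor seventh chord).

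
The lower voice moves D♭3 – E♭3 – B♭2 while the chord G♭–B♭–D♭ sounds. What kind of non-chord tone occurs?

E♭3 is an escape tone.

The harmony at that moment is G♭ major triad (G♭, B♭, D♭); E♭3 is not a chord tone.
It is approached by step up from D♭3 and left by leap down to B♭2.
Step in, leap out — an escape tone.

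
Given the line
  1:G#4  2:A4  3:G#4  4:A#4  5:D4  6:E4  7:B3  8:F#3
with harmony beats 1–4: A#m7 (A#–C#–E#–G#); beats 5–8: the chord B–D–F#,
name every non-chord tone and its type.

A4 (beat 2) — neighbor tone; E4 (beat 6) — escape tone.

The harmony at that moment is A# minor seventh chord (A#, C#, E#, G#); A4 is not a chord tone.
It is approached by step up from G#4 and left by step down to G#4.
Step away and step back to the same note — a neighbor tone (upper neighbor).
The harmony at that moment is B minor triad (B, D, F#); E4 is not a chord tone.
It is approached by step up from D4 and left by leap down to B3.
Step in, leap out — an escape tone.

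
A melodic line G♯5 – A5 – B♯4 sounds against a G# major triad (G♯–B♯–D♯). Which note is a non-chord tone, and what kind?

A5 is an escape tone.

The harmony at that moment is G♯ major triad (G♯, B♯, D♯); A5 is not a chord tone.
It is approached by step up from G♯5 and left by leap down to B♯4.
Step in, leap out — an escape tone.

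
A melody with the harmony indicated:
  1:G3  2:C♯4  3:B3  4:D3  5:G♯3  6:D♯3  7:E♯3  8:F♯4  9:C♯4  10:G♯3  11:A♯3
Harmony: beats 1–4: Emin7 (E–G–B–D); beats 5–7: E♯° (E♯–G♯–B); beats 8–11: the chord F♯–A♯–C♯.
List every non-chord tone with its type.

The harmony at that moment is E minor seventh chord (E, G, B, D); C♯4 is not a chord tone.
It is approached by leap up from G3 and left by step down to B3.
Leap in, step out — an appoggiatura.
The harmony at that moment is E♯ diminished triad (E♯, G♯, B); D♯3 is not a chord tone.
It is approached by leap down from G♯3 and left by step up to E♯3.
Leap in, step out — an appoggiatura.
The harmony at that moment is F♯ major triad (F♯, A♯, C♯); G♯3 is not a chord tone.
It is approached by leap down from C♯4 and left by step up to A♯3.
Leap in, step out — an appoggiatura.

C♯4 (beat 2) — appoggiatura; D♯3 (beat 6) — appoggiatura; G♯3 (beat 10) — appoggiatura.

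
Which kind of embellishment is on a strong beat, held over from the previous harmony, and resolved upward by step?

Retardation.

Approach: by preparation — the pitch is first a chord tone, then held (tied or repeated) while the harmony changes under it. Departure: up by step. Metric position: strong.
A prepared dissonance that resolves upward by step — a retardation. (The same figure resolving downward would be a suspension.)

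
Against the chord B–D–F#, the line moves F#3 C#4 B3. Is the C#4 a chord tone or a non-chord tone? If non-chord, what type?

The harmony at that moment is B minor triad (B, D, F#); C#4 is not a chord tone.
It is approached by leap up from F#3 and left by step down to B3.
Leap in, step out — an appoggiatura.

Non-chord tone — an appoggiatura.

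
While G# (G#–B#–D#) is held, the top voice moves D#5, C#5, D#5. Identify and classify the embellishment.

C#5 is a neighbor tone.

The harmony at that moment is G# major triad (G#, B#, D#); C#5 is not a chord tone.
It is approached by step down from D#5 and left by step up to D#5.
Step away and step back to the same note — a neighbor tone (lower neighbor).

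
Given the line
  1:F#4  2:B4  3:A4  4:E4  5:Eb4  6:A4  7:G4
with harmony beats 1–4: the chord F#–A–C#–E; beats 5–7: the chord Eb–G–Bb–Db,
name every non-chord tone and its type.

B4 (beat 2) — appoggiatura; A4 (beat 6) — appoggiatura.

The harmony at that moment is F# minor seventh chord (F#, A, C#, E); B4 is not a chord tone.
It is approached by leap up from F#4 and left by step down to A4.
Leap in, step out — an appoggiatura.
The harmony at that moment is Eb dominant seventh chord (Eb, G, Bb, Db); A4 is not a chord tone.
It is approached by leap up from Eb4 and left by step down to G4.
Leap in, step out — an appoggiatura.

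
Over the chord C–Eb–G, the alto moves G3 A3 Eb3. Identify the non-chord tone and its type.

The harmony at that moment is C minor triad (C, Eb, G); A3 is not a chord tone.
It is approached by step up from G3 and left by leap down to Eb3.
Step in, leap out — an escape tone.

A3 is an escape tone.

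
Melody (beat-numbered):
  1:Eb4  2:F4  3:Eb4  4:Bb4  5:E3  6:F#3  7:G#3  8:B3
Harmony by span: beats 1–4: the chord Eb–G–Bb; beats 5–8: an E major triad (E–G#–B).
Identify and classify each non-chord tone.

F4 (beat 2) — neighbor tone; F#3 (beat 6) — passing tone.

The harmony at that moment is Eb major triad (Eb, G, Bb); F4 is not a chord tone.
It is approached by step up from Eb4 and left by step down to Eb4.
Step away and step back to the same note — a neighbor tone (upper neighbor).
The harmony at that moment is E major triad (E, G#, B); F#3 is not a chord tone.
It is approached by step up from E3 and left by step up to G#3.
Step in, step out in the same direction — a passing tone.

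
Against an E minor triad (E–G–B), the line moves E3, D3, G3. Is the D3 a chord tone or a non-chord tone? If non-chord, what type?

Non-chord tone — an escape tone.

The harmony at that moment is E minor triad (E, G, B); D3 is not a chord tone.
It is approached by step down from E3 and left by leap up to G3.
Step in, leap out — an escape tone.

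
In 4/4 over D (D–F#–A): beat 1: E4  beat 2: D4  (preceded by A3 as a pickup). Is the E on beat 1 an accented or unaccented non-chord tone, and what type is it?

Accented appoggiatura.

The harmony at that moment is D major triad (D, F#, A); E4 is not a chord tone.
It is approached by leap up from A3 and left by step down to D4.
Leap in, step out — an appoggiatura.
It falls on the downbeat, so it is accented.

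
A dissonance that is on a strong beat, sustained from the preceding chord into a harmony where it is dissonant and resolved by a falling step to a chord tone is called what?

Approach: by preparation — the pitch is first a chord tone, then held (tied or repeated) while the harmony changes under it. Departure: down by step. Metric position: strong.
A prepared dissonance that resolves downward by step — a suspension. (The same figure resolving upward would be a retardation.)

Suspension.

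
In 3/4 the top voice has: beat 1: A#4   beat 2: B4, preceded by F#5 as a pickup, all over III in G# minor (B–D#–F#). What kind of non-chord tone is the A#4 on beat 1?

Appoggiatura.

The harmony at that moment is B major triad (B, D#, F#); A#4 is not a chord tone.
It is approached by leap down from F#5 and left by step up to B4.
Leap in, step out, metrically accented — an appoggiatura.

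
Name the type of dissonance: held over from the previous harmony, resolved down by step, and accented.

Suspension.

Approach: by preparation — the pitch is first a chord tone, then held (tied or repeated) while the harmony changes under it. Departure: down by step. Metric position: strong.
A prepared dissonance that resolves downward by step — a suspension. (The same figure resolving upward would be a retardation.)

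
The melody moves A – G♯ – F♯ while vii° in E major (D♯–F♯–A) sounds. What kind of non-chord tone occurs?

The harmony at that moment is D♯ diminished triad (D♯, F♯, A); G♯ is not a chord tone.
It is approached by step down from A and left by step down to F♯.
Step in, step out in the same direction — a passing tone.

G♯ is a passing tone.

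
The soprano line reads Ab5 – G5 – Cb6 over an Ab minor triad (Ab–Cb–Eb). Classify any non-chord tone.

The harmony at that moment is Ab minor triad (Ab, Cb, Eb); G5 is not a chord tone.
It is approached by step down from Ab5 and left by leap up to Cb6.
Step in, leap out — an escape tone.

G5 is an escape tone.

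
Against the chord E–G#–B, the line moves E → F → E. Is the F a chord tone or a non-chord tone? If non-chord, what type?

The harmony at that moment is E major triad (E, G#, B); F is not a chord tone.
It is approached by step up from E and left by step down to E.
Step away and step back to the same note — a neighbor tone (upper neighbor).

Non-chord tone — a neighbor tone.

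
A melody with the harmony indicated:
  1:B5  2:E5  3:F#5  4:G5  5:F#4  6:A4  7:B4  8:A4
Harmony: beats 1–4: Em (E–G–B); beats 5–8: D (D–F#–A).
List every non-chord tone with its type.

The harmony at that moment is E minor triad (E, G, B); F#5 is not a chord tone.
It is approached by step up from E5 and left by step up to G5.
Step in, step out in the same direction — a passing tone.
The harmony at that moment is D major triad (D, F#, A); B4 is not a chord tone.
It is approached by step up from A4 and left by step down to A4.
Step away and step back to the same note — a neighbor tone (upper neighbor).

F#5 (beat 3) — passing tone; B4 (beat 7) — neighbor tone.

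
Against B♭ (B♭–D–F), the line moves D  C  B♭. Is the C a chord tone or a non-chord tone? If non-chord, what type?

The harmony at that moment is B♭ major triad (B♭, D, F); C is not a chord tone.
It is approached by step down from D and left by step down to B♭.
Step in, step out in the same direction — a passing tone.

Non-chord tone — a passing tone.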